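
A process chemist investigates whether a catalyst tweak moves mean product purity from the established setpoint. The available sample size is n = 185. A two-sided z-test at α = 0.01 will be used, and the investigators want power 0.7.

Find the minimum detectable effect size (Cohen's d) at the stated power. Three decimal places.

d ≈ 0.228

Required noncentrality: δ = z_{0.005} + z_{0.30} = 2.576 + 0.524 = 3.100.
(Lower-tail contribution to power is negligible for δ > 0.)
δ = d·√n ⇒ d = δ/√n = 3.100/√185 = 0.2279.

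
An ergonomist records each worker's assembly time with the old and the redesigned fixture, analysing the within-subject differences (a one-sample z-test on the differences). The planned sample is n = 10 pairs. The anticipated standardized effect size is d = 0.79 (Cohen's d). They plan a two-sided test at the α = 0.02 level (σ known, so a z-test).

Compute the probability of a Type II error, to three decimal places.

β ≈ 0.432

Noncentrality parameter: δ = d·√n = 0.79 × √10 = 2.4982
Critical value for a two-sided test at α = 0.02: z_{α/2} = 2.326.
Power = Φ(δ − 2.326) + Φ(−δ − 2.326) = Φ(0.172) + Φ(-4.825) = 0.5682 + 0.0000 = 0.5682.
Type II error: β = 1 − power = 1 − 0.5682 = 0.4318.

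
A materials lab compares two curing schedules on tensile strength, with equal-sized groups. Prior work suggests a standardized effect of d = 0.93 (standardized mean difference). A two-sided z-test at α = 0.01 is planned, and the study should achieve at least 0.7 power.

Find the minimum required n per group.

n = 23 per group

Set Φ(δ − 2.576) = 0.7; then δ − 2.576 = Φ⁻¹(0.7) = 0.524, giving δ = 3.100.
(For δ > 0 the lower-tail rejection region contributes negligibly to power, so the one-term inversion is standard.)
δ = d·√(n/2) ⇒ n = 2(δ/d)² = 2 × (3.100 / 0.93)² = 22.23.
Rounding up, n = 23 per group.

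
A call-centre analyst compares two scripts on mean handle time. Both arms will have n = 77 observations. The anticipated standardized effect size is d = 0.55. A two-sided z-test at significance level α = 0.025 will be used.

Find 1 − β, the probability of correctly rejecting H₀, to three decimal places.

Noncentrality parameter: δ = d·√(n/2) = 0.55 × √(77/2) = 3.4127
Two-sided α = 0.025 → critical value z_{0.0125} = 2.241.
Power = Φ(δ − 2.241) + Φ(−δ − 2.241) = Φ(1.171) + Φ(-5.654) = 0.8793 + 0.0000 = 0.8793.

Power ≈ 0.879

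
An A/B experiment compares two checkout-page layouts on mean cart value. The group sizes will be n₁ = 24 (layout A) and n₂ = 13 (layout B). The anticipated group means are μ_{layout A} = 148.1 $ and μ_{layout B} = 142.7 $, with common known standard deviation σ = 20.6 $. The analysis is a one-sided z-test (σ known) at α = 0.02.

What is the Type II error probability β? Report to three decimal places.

β ≈ 0.902

Standardized effect: d = |μ_{layout A} − μ_{layout B}| / σ = |148.1 − 142.7| / 20.6 = 0.2621
Noncentrality parameter: δ = d / √(1/n₁ + 1/n₂) = 0.2621 / √(1/24 + 1/13) = 0.7612
Critical value for a one-sided test at α = 0.02: z_α = 2.054.
Power = Φ(δ − 2.054) = Φ(-1.293) = 0.0981.
Type II error: β = 1 − power = 1 − 0.0981 = 0.9019.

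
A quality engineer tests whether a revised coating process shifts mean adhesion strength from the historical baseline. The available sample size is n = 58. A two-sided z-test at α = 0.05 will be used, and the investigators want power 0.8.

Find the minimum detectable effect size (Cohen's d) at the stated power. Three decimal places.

Required noncentrality: δ = z_{0.025} + z_{0.20} = 1.960 + 0.842 = 2.802.
(Lower-tail contribution to power is negligible for δ > 0.)
δ = d·√n ⇒ d = δ/√n = 2.802/√58 = 0.3679.

d ≈ 0.368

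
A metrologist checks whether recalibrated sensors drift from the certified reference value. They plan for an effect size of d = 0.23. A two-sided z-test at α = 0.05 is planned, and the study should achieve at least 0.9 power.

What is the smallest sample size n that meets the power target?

For power 0.9 need Φ(δ − z_{0.025}) = 0.9, so δ = z_{0.025} + z_{0.10} = 1.960 + 1.282 = 3.242.
(The Φ(−δ − z_{α/2}) term is vanishingly small for δ > 0 and is dropped in the standard sample-size formula.)
δ = d·√n ⇒ n = (δ/d)² = (3.242 / 0.23)² = 198.63.
Round up to the next whole unit.

n = 199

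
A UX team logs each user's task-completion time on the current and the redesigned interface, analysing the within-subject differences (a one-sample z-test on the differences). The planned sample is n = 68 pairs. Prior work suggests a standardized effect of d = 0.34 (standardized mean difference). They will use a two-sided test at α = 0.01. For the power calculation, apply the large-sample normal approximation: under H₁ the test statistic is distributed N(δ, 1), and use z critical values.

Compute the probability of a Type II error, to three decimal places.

β ≈ 0.410

Noncentrality parameter: δ = d·√n = 0.34 × √68 = 2.8037
Critical value for a two-sided test at α = 0.01: z_{α/2} = 2.576.
Power = Φ(δ − 2.576) + Φ(−δ − 2.576) = Φ(0.228) + Φ(-5.380) = 0.5901 + 0.0000 = 0.5901.
Type II error: β = 1 − power = 1 − 0.5901 = 0.4099.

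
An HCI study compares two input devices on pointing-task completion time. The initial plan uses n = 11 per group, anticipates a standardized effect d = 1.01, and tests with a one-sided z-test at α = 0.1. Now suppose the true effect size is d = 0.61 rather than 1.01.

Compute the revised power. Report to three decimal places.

Power ≈ 0.559

With d = 0.61: δ = d·√(n/2) = 0.61 × √(11/2) = 1.4306. Critical value z_{0.1} = 1.282.
Revised power = Φ(δ − 1.282) = Φ(0.149) = 0.5592.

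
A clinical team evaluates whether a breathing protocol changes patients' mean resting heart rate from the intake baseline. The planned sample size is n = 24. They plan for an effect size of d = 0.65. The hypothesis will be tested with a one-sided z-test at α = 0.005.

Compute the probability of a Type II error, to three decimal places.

β ≈ 0.271

Noncentrality parameter: δ = d·√n = 0.65 × √24 = 3.1843
Critical value for a one-sided test at α = 0.005: z_α = 2.576.
Power = Φ(δ − 2.576) = Φ(0.609) = 0.7286.
Type II error: β = 1 − power = 1 − 0.7286 = 0.2714.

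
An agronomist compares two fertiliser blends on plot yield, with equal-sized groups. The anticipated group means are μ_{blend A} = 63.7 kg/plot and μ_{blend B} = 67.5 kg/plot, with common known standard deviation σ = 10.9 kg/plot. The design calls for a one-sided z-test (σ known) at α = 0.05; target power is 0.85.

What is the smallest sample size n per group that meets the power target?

Standardized effect: d = |μ_{blend A} − μ_{blend B}| / σ = |63.7 − 67.5| / 10.9 = 0.3486
Set Φ(δ − 1.645) = 0.85; then δ − 1.645 = Φ⁻¹(0.85) = 1.036, giving δ = 2.681.
δ = d·√(n/2) ⇒ n = 2(δ/d)² = 2 × (2.681 / 0.3486)² = 118.30.
Rounding up, n = 119 per group.

n = 119 per group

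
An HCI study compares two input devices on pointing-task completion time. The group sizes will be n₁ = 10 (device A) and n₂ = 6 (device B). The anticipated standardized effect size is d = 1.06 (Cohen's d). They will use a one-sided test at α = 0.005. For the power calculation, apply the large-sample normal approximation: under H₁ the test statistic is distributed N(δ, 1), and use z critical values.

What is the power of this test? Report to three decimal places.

Power ≈ 0.300

Noncentrality parameter: δ = d / √(1/n₁ + 1/n₂) = 1.06 / √(1/10 + 1/6) = 2.0527
Critical value for a one-sided test at α = 0.005: z_α = 2.576.
Power = Φ(δ − 2.576) = Φ(-0.523) = 0.3004.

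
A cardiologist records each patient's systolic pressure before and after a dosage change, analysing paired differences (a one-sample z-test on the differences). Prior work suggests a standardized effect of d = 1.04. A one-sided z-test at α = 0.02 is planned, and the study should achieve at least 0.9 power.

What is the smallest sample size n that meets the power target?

n = 11

For power 0.9 need Φ(δ − z_{0.02}) = 0.9, so δ = z_{0.02} + z_{0.10} = 2.054 + 1.282 = 3.335.
δ = d·√n ⇒ n = (δ/d)² = (3.335 / 1.04)² = 10.28.
Rounding up, n = 11.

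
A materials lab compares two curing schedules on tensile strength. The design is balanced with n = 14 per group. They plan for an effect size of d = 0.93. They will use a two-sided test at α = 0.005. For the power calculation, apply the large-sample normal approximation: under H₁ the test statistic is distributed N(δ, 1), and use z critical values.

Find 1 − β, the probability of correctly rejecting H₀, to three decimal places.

Noncentrality parameter: δ = d·√(n/2) = 0.93 × √(14/2) = 2.4605
Critical value for a two-sided test at α = 0.005: z_{α/2} = 2.807.
Power = Φ(δ − 2.807) + Φ(−δ − 2.807) = Φ(-0.346) + Φ(-5.268) = 0.3645 + 0.0000 = 0.3645.

Power ≈ 0.364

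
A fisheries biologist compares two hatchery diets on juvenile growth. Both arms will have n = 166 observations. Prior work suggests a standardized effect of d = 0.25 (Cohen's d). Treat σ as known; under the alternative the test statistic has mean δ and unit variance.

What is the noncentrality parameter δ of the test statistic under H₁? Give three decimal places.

δ ≈ 2.278

The noncentrality parameter scales effect size by the design's sample-size factor: δ = d·√(n/2) = 0.25 × √(166/2) = 2.2776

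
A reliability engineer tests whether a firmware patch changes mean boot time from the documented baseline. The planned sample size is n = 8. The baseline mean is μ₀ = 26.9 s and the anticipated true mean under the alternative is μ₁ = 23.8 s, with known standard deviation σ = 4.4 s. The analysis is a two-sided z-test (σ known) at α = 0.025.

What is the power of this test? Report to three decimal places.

Power ≈ 0.402

Standardized effect: d = |μ₁ − μ₀| / σ = |23.8 − 26.9| / 4.4 = 0.7045
Noncentrality parameter: δ = d·√n = 0.7045 × √8 = 1.9928
Two-sided α = 0.025 → critical value z_{0.0125} = 2.241.
Power = Φ(δ − 2.241) + Φ(−δ − 2.241) = Φ(-0.249) + Φ(-4.234) = 0.4018 + 0.0000 = 0.4018.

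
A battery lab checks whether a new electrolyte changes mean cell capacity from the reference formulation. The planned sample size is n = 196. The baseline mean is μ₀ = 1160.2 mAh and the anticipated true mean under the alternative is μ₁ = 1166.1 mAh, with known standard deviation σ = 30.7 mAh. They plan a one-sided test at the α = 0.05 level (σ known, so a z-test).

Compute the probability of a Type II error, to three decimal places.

β ≈ 0.148

Standardized effect: d = |μ₁ − μ₀| / σ = |1166.1 − 1160.2| / 30.7 = 0.1922
Noncentrality parameter: δ = d·√n = 0.1922 × √196 = 2.6906
One-sided α = 0.05 → critical value z_{0.05} = 1.645.
Power = P(Z > 1.645 − δ) = Φ(1.046) = 0.8522.
Type II error: β = 1 − power = 1 − 0.8522 = 0.1478.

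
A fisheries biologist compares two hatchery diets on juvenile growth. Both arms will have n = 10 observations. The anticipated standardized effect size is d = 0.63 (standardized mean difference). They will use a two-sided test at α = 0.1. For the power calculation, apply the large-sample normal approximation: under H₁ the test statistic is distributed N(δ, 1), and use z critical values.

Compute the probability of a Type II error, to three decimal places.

β ≈ 0.592

Noncentrality parameter: δ = d·√(n/2) = 0.63 × √(10/2) = 1.4087
Critical value for a two-sided test at α = 0.1: z_{α/2} = 1.645.
Power = Φ(δ − 1.645) + Φ(−δ − 1.645) = Φ(-0.236) + Φ(-3.054) = 0.4067 + 0.0011 = 0.4078.
Type II error: β = 1 − power = 1 − 0.4078 = 0.5922.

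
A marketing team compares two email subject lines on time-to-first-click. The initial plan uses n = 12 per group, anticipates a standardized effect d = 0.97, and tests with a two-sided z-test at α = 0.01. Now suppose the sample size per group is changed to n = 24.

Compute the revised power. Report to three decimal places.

Power ≈ 0.784

With n = 24 per group: δ = d·√(n/2) = 0.97 × √(24/2) = 3.3602. Critical value z_{0.005} = 2.576.
Revised power = Φ(δ − 2.576) + Φ(−δ − 2.576) = Φ(0.784) + Φ(-5.936) = 0.7836 + 0.0000 = 0.7836.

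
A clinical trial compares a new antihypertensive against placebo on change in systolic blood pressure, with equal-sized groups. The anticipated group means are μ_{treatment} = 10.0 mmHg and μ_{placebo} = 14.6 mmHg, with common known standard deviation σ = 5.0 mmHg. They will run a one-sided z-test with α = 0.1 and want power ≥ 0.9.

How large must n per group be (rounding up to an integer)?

Standardized effect: d = |μ_{treatment} − μ_{placebo}| / σ = |10.0 − 14.6| / 5.0 = 0.9200
For power 0.9 need Φ(δ − z_{0.1}) = 0.9, so δ = z_{0.1} + z_{0.10} = 1.282 + 1.282 = 2.563.
δ = d·√(n/2) ⇒ n = 2(δ/d)² = 2 × (2.563 / 0.9200)² = 15.52.
Rounding up, n = 16 per group.

n = 16 per group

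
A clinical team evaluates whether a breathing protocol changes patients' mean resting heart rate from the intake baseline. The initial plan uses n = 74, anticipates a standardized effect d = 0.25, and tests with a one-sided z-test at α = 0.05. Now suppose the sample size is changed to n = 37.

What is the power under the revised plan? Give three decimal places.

With n = 37: δ = d·√n = 0.25 × √37 = 1.5207. Critical value z_{0.05} = 1.645.
Revised power = Φ(δ − 1.645) = Φ(-0.124) = 0.4506.

Power ≈ 0.451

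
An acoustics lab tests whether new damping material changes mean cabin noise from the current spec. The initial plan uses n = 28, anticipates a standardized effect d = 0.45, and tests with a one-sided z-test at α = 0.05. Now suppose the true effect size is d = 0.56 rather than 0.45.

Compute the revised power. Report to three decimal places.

Power ≈ 0.906

With d = 0.56: δ = d·√n = 0.56 × √28 = 2.9632. Critical value z_{0.05} = 1.645.
Revised power = P(Z > 1.645 − δ) = Φ(1.318) = 0.9063.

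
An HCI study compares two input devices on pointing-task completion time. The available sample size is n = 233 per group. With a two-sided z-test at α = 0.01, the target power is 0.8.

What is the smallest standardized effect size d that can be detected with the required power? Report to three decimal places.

d ≈ 0.317

Need Φ(δ − 2.576) = 0.8, so δ = 2.576 + 0.842 = 3.417.
(The second rejection-region term Φ(−δ − z_{α/2}) is negligible and dropped.)
δ = d·√(n/2) ⇒ d = δ/√(n/2) = 3.417/√(233/2) = 0.3166.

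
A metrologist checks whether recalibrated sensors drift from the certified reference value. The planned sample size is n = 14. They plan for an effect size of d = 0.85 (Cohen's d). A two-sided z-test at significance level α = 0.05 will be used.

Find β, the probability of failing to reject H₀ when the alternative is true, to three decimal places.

β ≈ 0.111

Noncentrality parameter: δ = d·√n = 0.85 × √14 = 3.1804
Critical value for a two-sided test at α = 0.05: z_{α/2} = 1.960.
Power = Φ(δ − 1.960) + Φ(−δ − 1.960) = Φ(1.220) + Φ(-5.140) = 0.8889 + 0.0000 = 0.8889.
Type II error: β = 1 − power = 1 − 0.8889 = 0.1111.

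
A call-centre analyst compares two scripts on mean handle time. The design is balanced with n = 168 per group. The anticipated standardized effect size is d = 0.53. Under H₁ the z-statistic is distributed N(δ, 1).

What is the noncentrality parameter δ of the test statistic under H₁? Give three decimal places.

δ = d·√(n/2) = 0.53 × √(168/2) = 4.8575

δ ≈ 4.858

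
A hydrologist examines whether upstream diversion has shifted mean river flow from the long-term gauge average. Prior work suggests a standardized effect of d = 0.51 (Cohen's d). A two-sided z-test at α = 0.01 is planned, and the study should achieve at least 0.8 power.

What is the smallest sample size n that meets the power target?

Set Φ(δ − 2.576) = 0.8; then δ − 2.576 = Φ⁻¹(0.8) = 0.842, giving δ = 3.417.
(The Φ(−δ − z_{α/2}) term is vanishingly small for δ > 0 and is dropped in the standard sample-size formula.)
δ = d·√n ⇒ n = (δ/d)² = (3.417 / 0.51)² = 44.90.
Round up to the next whole unit.

n = 45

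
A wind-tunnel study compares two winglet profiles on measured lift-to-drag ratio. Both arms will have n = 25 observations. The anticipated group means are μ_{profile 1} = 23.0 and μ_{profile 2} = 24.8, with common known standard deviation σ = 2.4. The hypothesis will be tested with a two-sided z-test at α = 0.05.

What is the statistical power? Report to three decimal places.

Power ≈ 0.755

Standardized effect: d = |μ_{profile 1} − μ_{profile 2}| / σ = |23.0 − 24.8| / 2.4 = 0.7500
Noncentrality parameter: δ = d·√(n/2) = 0.7500 × √(25/2) = 2.6517
Critical value for a two-sided test at α = 0.05: z_{α/2} = 1.960.
Power = Φ(δ − 1.960) + Φ(−δ − 1.960) = Φ(0.692) + Φ(-4.612) = 0.7554 + 0.0000 = 0.7554.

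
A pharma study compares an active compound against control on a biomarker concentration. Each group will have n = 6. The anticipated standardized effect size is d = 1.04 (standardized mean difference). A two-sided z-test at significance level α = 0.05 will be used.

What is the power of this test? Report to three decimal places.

Power ≈ 0.437

Noncentrality parameter: δ = d·√(n/2) = 1.04 × √(6/2) = 1.8013
Two-sided α = 0.05 → critical value z_{0.025} = 1.960.
Power = Φ(δ − 1.960) + Φ(−δ − 1.960) = Φ(-0.159) + Φ(-3.761) = 0.4370 + 0.0001 = 0.4371.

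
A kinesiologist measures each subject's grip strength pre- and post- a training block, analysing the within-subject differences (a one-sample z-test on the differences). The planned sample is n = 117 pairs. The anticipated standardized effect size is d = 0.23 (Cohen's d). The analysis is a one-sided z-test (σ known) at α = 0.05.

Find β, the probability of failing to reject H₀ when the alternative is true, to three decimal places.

Noncentrality parameter: δ = d·√n = 0.23 × √117 = 2.4878
Critical value for a one-sided test at α = 0.05: z_α = 1.645.
Power = Φ(δ − 1.645) = Φ(0.843) = 0.8004.
Type II error: β = 1 − power = 1 − 0.8004 = 0.1996.

β ≈ 0.200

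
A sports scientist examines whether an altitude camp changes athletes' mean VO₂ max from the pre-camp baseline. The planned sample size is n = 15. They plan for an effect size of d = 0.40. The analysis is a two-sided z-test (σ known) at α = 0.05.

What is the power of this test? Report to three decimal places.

Noncentrality parameter: δ = d·√n = 0.40 × √15 = 1.5492
Critical value for a two-sided test at α = 0.05: z_{α/2} = 1.960.
Power = Φ(δ − 1.960) + Φ(−δ − 1.960) = Φ(-0.411) + Φ(-3.509) = 0.3406 + 0.0002 = 0.3408.

Power ≈ 0.341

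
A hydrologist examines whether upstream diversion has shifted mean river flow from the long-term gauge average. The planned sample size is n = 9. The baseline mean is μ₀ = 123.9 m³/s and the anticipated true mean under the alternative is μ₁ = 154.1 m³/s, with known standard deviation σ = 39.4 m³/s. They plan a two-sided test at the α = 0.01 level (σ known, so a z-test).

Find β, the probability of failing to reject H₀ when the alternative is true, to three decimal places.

β ≈ 0.609

Standardized effect: d = |μ₁ − μ₀| / σ = |154.1 − 123.9| / 39.4 = 0.7665
Noncentrality parameter: δ = d·√n = 0.7665 × √9 = 2.2995
Critical value for a two-sided test at α = 0.01: z_{α/2} = 2.576.
Power = Φ(δ − 2.576) + Φ(−δ − 2.576) = Φ(-0.276) + Φ(-4.875) = 0.3911 + 0.0000 = 0.3911.
Type II error: β = 1 − power = 1 − 0.3911 = 0.6089.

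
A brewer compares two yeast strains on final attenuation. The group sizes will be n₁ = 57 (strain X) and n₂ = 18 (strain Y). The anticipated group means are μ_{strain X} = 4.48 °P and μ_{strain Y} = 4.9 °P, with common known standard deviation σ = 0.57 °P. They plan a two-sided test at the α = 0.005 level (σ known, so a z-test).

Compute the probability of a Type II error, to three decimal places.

β ≈ 0.533

Standardized effect: d = |μ_{strain X} − μ_{strain Y}| / σ = |4.48 − 4.9| / 0.57 = 0.7368
Noncentrality parameter: δ = d / √(1/n₁ + 1/n₂) = 0.7368 / √(1/57 + 1/18) = 2.7253
Critical value for a two-sided test at α = 0.005: z_{α/2} = 2.807.
Power = Φ(δ − 2.807) + Φ(−δ − 2.807) = Φ(-0.082) + Φ(-5.532) = 0.4674 + 0.0000 = 0.4674.
Type II error: β = 1 − power = 1 − 0.4674 = 0.5326.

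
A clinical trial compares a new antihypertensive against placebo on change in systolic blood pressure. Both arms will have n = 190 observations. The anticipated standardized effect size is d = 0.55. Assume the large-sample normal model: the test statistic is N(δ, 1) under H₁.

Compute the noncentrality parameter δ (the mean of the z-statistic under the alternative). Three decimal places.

δ ≈ 5.361

δ = d·√(n/2) = 0.55 × √(190/2) = 5.3607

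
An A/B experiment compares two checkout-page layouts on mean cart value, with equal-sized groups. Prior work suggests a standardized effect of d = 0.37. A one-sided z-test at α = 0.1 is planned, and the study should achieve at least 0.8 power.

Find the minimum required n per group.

For power 0.8 need Φ(δ − z_{0.1}) = 0.8, so δ = z_{0.1} + z_{0.20} = 1.282 + 0.842 = 2.123.
δ = d·√(n/2) ⇒ n = 2(δ/d)² = 2 × (2.123 / 0.37)² = 65.86.
Rounding up, n = 66 per group.

n = 66 per group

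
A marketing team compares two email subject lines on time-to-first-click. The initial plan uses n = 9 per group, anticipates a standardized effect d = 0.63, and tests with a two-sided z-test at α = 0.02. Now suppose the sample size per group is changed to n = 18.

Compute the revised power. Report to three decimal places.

Power ≈ 0.331

With n = 18 per group: δ = d·√(n/2) = 0.63 × √(18/2) = 1.8900. Critical value z_{0.01} = 2.326.
Revised power = Φ(δ − 2.326) + Φ(−δ − 2.326) = Φ(-0.436) + Φ(-4.216) = 0.3313 + 0.0000 = 0.3313.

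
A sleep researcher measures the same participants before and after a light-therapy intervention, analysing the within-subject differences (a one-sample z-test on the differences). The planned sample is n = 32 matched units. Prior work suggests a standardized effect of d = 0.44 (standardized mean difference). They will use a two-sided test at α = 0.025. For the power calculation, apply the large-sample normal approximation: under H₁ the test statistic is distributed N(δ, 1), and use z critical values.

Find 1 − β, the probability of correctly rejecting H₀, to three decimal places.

Power ≈ 0.598

Noncentrality parameter: δ = d·√n = 0.44 × √32 = 2.4890
Two-sided α = 0.025 → critical value z_{0.0125} = 2.241.
Power = Φ(δ − 2.241) + Φ(−δ − 2.241) = Φ(0.248) + Φ(-4.730) = 0.5978 + 0.0000 = 0.5978.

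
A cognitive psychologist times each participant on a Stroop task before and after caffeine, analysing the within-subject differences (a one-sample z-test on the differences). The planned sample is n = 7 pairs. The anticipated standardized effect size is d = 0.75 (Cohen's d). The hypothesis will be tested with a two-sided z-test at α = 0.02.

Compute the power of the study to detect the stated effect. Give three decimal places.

Power ≈ 0.366

Noncentrality parameter: δ = d·√n = 0.75 × √7 = 1.9843
Critical value for a two-sided test at α = 0.02: z_{α/2} = 2.326.
Power = Φ(δ − 2.326) + Φ(−δ − 2.326) = Φ(-0.342) + Φ(-4.311) = 0.3662 + 0.0000 = 0.3662.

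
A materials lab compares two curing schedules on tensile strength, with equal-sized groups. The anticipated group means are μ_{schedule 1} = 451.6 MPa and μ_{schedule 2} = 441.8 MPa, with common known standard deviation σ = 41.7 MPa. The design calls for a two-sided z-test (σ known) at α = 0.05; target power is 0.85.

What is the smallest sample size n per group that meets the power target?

Standardized effect: d = |μ_{schedule 1} − μ_{schedule 2}| / σ = |451.6 − 441.8| / 41.7 = 0.2350
For power 0.85 need Φ(δ − z_{0.025}) = 0.85, so δ = z_{0.025} + z_{0.15} = 1.960 + 1.036 = 2.996.
(The Φ(−δ − z_{α/2}) term is vanishingly small for δ > 0 and is dropped in the standard sample-size formula.)
δ = d·√(n/2) ⇒ n = 2(δ/d)² = 2 × (2.996 / 0.2350)² = 325.12.
Rounding up, n = 326 per group.

n = 326 per group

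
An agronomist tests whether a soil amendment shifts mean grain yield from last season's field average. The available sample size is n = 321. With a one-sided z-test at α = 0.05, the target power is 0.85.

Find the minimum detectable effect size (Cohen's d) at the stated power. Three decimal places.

Need Φ(δ − 1.645) = 0.85, so δ = 1.645 + 1.036 = 2.681.
δ = d·√n ⇒ d = δ/√n = 2.681/√321 = 0.1497.

d ≈ 0.150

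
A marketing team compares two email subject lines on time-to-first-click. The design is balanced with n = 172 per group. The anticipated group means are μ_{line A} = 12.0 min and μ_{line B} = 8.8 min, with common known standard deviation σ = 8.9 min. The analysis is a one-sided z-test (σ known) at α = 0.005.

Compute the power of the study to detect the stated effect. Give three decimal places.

Standardized effect: d = |μ_{line A} − μ_{line B}| / σ = |12.0 − 8.8| / 8.9 = 0.3596
Noncentrality parameter: δ = d·√(n/2) = 0.3596 × √(172/2) = 3.3343
Critical value for a one-sided test at α = 0.005: z_α = 2.576.
Power = Φ(δ − 2.576) = Φ(0.759) = 0.7759.

Power ≈ 0.776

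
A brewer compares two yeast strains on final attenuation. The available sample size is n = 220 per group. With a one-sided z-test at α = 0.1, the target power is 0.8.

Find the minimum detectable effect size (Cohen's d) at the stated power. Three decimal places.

d ≈ 0.202

Need Φ(δ − 1.282) = 0.8, so δ = 1.282 + 0.842 = 2.123.
δ = d·√(n/2) ⇒ d = δ/√(n/2) = 2.123/√(220/2) = 0.2024.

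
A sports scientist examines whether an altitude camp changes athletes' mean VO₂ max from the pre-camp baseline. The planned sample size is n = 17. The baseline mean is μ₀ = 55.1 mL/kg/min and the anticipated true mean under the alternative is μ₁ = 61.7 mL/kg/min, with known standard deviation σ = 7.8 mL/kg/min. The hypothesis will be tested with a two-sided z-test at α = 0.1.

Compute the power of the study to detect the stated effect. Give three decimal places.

Standardized effect: d = |μ₁ − μ₀| / σ = |61.7 − 55.1| / 7.8 = 0.8462
Noncentrality parameter: δ = d·√n = 0.8462 × √17 = 3.4888
Critical value for a two-sided test at α = 0.1: z_{α/2} = 1.645.
Power = Φ(δ − 1.645) + Φ(−δ − 1.645) = Φ(1.844) + Φ(-5.134) = 0.9674 + 0.0000 = 0.9674.

Power ≈ 0.967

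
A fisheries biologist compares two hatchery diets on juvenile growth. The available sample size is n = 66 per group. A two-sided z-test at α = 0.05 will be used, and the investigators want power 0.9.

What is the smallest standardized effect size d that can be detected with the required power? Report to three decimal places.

d ≈ 0.564

Need Φ(δ − 1.960) = 0.9, so δ = 1.960 + 1.282 = 3.242.
(The second rejection-region term Φ(−δ − z_{α/2}) is negligible and dropped.)
δ = d·√(n/2) ⇒ d = δ/√(n/2) = 3.242/√(66/2) = 0.5643.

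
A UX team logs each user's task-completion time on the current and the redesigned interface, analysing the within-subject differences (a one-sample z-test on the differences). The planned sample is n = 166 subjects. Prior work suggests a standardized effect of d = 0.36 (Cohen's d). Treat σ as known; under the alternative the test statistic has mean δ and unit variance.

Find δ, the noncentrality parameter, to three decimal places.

The noncentrality parameter scales effect size by the design's sample-size factor: δ = d·√n = 0.36 × √166 = 4.6383

δ ≈ 4.638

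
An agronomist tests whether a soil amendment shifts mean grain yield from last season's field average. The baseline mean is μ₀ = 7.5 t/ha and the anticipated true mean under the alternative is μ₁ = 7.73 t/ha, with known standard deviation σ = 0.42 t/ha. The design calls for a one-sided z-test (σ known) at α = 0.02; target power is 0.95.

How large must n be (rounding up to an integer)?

Standardized effect: d = |μ₁ − μ₀| / σ = |7.73 − 7.5| / 0.42 = 0.5476
For power 0.95 need Φ(δ − z_{0.02}) = 0.95, so δ = z_{0.02} + z_{0.05} = 2.054 + 1.645 = 3.699.
δ = d·√n ⇒ n = (δ/d)² = (3.699 / 0.5476)² = 45.62.
Rounding up, n = 46.

n = 46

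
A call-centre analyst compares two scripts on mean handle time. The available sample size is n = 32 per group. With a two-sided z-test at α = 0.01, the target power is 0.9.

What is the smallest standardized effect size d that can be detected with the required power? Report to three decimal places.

Need Φ(δ − 2.576) = 0.9, so δ = 2.576 + 1.282 = 3.857.
(The second rejection-region term Φ(−δ − z_{α/2}) is negligible and dropped.)
δ = d·√(n/2) ⇒ d = δ/√(n/2) = 3.857/√(32/2) = 0.9643.

d ≈ 0.964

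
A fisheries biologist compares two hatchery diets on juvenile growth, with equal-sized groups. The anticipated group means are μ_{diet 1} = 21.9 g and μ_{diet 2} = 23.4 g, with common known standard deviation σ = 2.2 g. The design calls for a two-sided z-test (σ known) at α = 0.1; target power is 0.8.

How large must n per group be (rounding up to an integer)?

Standardized effect: d = |μ_{diet 1} − μ_{diet 2}| / σ = |21.9 − 23.4| / 2.2 = 0.6818
Set Φ(δ − 1.645) = 0.8; then δ − 1.645 = Φ⁻¹(0.8) = 0.842, giving δ = 2.486.
(Ignoring the negligible lower-tail rejection probability gives the usual closed-form inversion.)
δ = d·√(n/2) ⇒ n = 2(δ/d)² = 2 × (2.486 / 0.6818)² = 26.60.
Round up to the next whole unit.

n = 27 per group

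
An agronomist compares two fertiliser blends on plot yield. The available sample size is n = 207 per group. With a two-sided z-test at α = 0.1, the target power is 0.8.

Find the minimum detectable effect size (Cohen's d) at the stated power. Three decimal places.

d ≈ 0.244

Required noncentrality: δ = z_{0.05} + z_{0.20} = 1.645 + 0.842 = 2.486.
(Lower-tail contribution to power is negligible for δ > 0.)
δ = d·√(n/2) ⇒ d = δ/√(n/2) = 2.486/√(207/2) = 0.2444.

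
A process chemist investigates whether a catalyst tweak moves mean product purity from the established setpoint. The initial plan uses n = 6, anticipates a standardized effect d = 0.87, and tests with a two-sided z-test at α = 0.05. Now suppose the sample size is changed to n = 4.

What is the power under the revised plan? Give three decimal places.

With n = 4: δ = d·√n = 0.87 × √4 = 1.7400. Critical value z_{0.025} = 1.960.
Revised power = Φ(δ − 1.960) + Φ(−δ − 1.960) = Φ(-0.220) + Φ(-3.700) = 0.4129 + 0.0001 = 0.4131.

Power ≈ 0.413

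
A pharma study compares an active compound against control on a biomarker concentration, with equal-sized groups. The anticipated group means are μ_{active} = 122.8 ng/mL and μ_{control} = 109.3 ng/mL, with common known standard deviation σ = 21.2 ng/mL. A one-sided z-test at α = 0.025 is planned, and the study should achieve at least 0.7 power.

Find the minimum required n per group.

Standardized effect: d = |μ_{active} − μ_{control}| / σ = |122.8 − 109.3| / 21.2 = 0.6368
Set Φ(δ − 1.960) = 0.7; then δ − 1.960 = Φ⁻¹(0.7) = 0.524, giving δ = 2.484.
δ = d·√(n/2) ⇒ n = 2(δ/d)² = 2 × (2.484 / 0.6368)² = 30.44.
Rounding up, n = 31 per group.

n = 31 per group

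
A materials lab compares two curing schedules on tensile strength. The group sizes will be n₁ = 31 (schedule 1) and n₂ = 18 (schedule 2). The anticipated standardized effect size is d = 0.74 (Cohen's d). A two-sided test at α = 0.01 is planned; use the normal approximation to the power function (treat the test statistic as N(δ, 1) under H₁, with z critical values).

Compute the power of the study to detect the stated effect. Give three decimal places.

Power ≈ 0.469

Noncentrality parameter: δ = d / √(1/n₁ + 1/n₂) = 0.74 / √(1/31 + 1/18) = 2.4972
Critical value for a two-sided test at α = 0.01: z_{α/2} = 2.576.
Power = Φ(δ − 2.576) + Φ(−δ − 2.576) = Φ(-0.079) + Φ(-5.073) = 0.4687 + 0.0000 = 0.4687.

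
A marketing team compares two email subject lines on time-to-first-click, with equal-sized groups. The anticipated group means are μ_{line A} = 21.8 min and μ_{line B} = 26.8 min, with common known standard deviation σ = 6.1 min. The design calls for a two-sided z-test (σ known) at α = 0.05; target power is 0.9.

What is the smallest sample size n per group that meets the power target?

n = 32 per group

Standardized effect: d = |μ_{line A} − μ_{line B}| / σ = |21.8 − 26.8| / 6.1 = 0.8197
Set Φ(δ − 1.960) = 0.9; then δ − 1.960 = Φ⁻¹(0.9) = 1.282, giving δ = 3.242.
(For δ > 0 the lower-tail rejection region contributes negligibly to power, so the one-term inversion is standard.)
δ = d·√(n/2) ⇒ n = 2(δ/d)² = 2 × (3.242 / 0.8197)² = 31.28.
Rounding up, n = 32 per group.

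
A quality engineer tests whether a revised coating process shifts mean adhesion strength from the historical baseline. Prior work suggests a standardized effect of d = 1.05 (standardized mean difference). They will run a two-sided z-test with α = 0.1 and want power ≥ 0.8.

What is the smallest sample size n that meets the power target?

n = 6

For power 0.8 need Φ(δ − z_{0.05}) = 0.8, so δ = z_{0.05} + z_{0.20} = 1.645 + 0.842 = 2.486.
(Ignoring the negligible lower-tail rejection probability gives the usual closed-form inversion.)
δ = d·√n ⇒ n = (δ/d)² = (2.486 / 1.05)² = 5.61.
Rounding up, n = 6.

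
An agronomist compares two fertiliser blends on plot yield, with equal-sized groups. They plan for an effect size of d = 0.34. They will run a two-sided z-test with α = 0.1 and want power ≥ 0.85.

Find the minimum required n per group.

Set Φ(δ − 1.645) = 0.85; then δ − 1.645 = Φ⁻¹(0.85) = 1.036, giving δ = 2.681.
(The Φ(−δ − z_{α/2}) term is vanishingly small for δ > 0 and is dropped in the standard sample-size formula.)
δ = d·√(n/2) ⇒ n = 2(δ/d)² = 2 × (2.681 / 0.34)² = 124.38.
Rounding up, n = 125 per group.

n = 125 per group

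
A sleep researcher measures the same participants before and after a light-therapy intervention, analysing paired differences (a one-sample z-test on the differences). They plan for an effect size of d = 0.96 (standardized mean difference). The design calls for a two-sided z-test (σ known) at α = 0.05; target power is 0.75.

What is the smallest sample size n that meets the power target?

Set Φ(δ − 1.960) = 0.75; then δ − 1.960 = Φ⁻¹(0.75) = 0.674, giving δ = 2.634.
(Ignoring the negligible lower-tail rejection probability gives the usual closed-form inversion.)
δ = d·√n ⇒ n = (δ/d)² = (2.634 / 0.96)² = 7.53.
Rounding up, n = 8.

n = 8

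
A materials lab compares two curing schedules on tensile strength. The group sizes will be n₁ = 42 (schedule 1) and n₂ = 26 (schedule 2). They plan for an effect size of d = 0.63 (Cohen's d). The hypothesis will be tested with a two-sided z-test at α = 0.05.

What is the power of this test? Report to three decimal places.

Power ≈ 0.714

Noncentrality parameter: δ = d / √(1/n₁ + 1/n₂) = 0.63 / √(1/42 + 1/26) = 2.5246
Critical value for a two-sided test at α = 0.05: z_{α/2} = 1.960.
Power = Φ(δ − 1.960) + Φ(−δ − 1.960) = Φ(0.565) + Φ(-4.485) = 0.7138 + 0.0000 = 0.7139.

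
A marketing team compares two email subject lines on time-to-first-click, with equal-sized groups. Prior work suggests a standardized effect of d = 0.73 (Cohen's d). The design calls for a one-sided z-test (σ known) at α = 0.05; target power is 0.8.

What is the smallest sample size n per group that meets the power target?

Set Φ(δ − 1.645) = 0.8; then δ − 1.645 = Φ⁻¹(0.8) = 0.842, giving δ = 2.486.
δ = d·√(n/2) ⇒ n = 2(δ/d)² = 2 × (2.486 / 0.73)² = 23.20.
Rounding up, n = 24 per group.

n = 24 per group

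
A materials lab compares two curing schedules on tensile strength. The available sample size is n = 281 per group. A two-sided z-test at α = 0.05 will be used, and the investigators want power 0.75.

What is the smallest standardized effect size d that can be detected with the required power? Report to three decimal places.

d ≈ 0.222

Required noncentrality: δ = z_{0.025} + z_{0.25} = 1.960 + 0.674 = 2.634.
(The second rejection-region term Φ(−δ − z_{α/2}) is negligible and dropped.)
δ = d·√(n/2) ⇒ d = δ/√(n/2) = 2.634/√(281/2) = 0.2223.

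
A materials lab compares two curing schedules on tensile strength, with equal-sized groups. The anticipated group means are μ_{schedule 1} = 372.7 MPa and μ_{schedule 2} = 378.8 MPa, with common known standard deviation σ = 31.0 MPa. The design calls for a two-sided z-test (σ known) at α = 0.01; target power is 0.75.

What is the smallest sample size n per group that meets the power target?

Standardized effect: d = |μ_{schedule 1} − μ_{schedule 2}| / σ = |372.7 − 378.8| / 31.0 = 0.1968
Set Φ(δ − 2.576) = 0.75; then δ − 2.576 = Φ⁻¹(0.75) = 0.674, giving δ = 3.250.
(The Φ(−δ − z_{α/2}) term is vanishingly small for δ > 0 and is dropped in the standard sample-size formula.)
δ = d·√(n/2) ⇒ n = 2(δ/d)² = 2 × (3.250 / 0.1968)² = 545.69.
Round up to the next whole unit.

n = 546 per group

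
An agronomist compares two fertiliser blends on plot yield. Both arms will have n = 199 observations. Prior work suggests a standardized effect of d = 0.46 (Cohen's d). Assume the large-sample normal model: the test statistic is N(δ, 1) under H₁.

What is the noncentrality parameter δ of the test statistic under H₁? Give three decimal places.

δ = d·√(n/2) = 0.46 × √(199/2) = 4.5885

δ ≈ 4.588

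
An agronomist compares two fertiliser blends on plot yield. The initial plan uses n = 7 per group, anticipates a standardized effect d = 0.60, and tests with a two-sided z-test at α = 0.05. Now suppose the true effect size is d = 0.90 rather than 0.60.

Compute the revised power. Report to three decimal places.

With d = 0.90: δ = d·√(n/2) = 0.90 × √(7/2) = 1.6837. Critical value z_{0.025} = 1.960.
Revised power = Φ(δ − 1.960) + Φ(−δ − 1.960) = Φ(-0.276) + Φ(-3.644) = 0.3912 + 0.0001 = 0.3913.

Power ≈ 0.391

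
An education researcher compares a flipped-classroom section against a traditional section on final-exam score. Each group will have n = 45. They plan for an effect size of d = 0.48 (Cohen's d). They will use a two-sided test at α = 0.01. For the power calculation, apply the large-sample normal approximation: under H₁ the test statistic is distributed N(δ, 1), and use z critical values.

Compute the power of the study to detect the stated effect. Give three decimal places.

Noncentrality parameter: δ = d·√(n/2) = 0.48 × √(45/2) = 2.2768
Critical value for a two-sided test at α = 0.01: z_{α/2} = 2.576.
Power = Φ(δ − 2.576) + Φ(−δ − 2.576) = Φ(-0.299) + Φ(-4.853) = 0.3825 + 0.0000 = 0.3825.

Power ≈ 0.382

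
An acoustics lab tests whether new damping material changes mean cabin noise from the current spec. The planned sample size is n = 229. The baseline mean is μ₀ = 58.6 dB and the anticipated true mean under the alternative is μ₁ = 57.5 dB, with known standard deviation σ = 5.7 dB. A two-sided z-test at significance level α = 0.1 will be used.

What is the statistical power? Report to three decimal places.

Standardized effect: d = |μ₁ − μ₀| / σ = |57.5 − 58.6| / 5.7 = 0.1930
Noncentrality parameter: δ = d·√n = 0.1930 × √229 = 2.9204
Two-sided α = 0.1 → critical value z_{0.05} = 1.645.
Power = Φ(δ − 1.645) + Φ(−δ − 1.645) = Φ(1.276) + Φ(-4.565) = 0.8989 + 0.0000 = 0.8989.

Power ≈ 0.899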